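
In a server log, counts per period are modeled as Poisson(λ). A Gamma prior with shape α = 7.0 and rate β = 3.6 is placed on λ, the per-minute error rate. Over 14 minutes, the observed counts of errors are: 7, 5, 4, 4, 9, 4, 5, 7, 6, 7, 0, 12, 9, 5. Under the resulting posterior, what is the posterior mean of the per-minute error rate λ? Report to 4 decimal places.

With a Gamma(shape α, rate β) prior, the Poisson likelihood is conjugate: the posterior is Gamma(α + ΣXᵢ, β + n).
Sum of counts S = 84 over n = 14 minutes.
Posterior: Gamma(α+S, β+n) = Gamma(7.0+84, 3.6+14) = Gamma(91.0, 17.6).
Posterior mean = α/β = 91.0/17.6 = 5.1705.

5.1705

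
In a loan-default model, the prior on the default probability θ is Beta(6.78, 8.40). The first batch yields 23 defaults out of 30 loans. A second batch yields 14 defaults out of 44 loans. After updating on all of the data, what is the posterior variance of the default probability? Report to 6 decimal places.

The Beta prior is conjugate to a Binomial/Bernoulli likelihood; the update adds successes to α and failures to β.
After batch 1: Beta(6.78+23, 8.40+7) = Beta(29.78, 15.40).
After batch 2: Beta(29.78+14, 15.40+30) = Beta(43.78, 45.40).
Var = αβ/((α+β)²(α+β+1)) = 43.78·45.40/(89.18²·90.18) = 0.002771.

0.002771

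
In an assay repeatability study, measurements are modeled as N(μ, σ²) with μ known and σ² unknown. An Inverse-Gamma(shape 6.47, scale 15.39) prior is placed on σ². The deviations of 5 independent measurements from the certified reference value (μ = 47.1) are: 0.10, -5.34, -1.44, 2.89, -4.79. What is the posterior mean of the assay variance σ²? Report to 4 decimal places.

With known mean μ and an Inverse-Gamma(α, β) prior on σ², the Normal likelihood is conjugate: posterior is Inv-Gamma(α + n/2, β + Σ(xᵢ−μ)²/2).
Σ(xᵢ−μ)² = (0.10)² + (-5.34)² + (-1.44)² + (2.89)² + (-4.79)² = 61.8954.
Posterior: Inv-Gamma(6.47 + 5/2, 15.39 + 61.8954/2) = Inv-Gamma(8.97, 46.33770).
E[σ²|data] = β/(α−1) = 46.33770/7.97 = 5.8140.

5.8140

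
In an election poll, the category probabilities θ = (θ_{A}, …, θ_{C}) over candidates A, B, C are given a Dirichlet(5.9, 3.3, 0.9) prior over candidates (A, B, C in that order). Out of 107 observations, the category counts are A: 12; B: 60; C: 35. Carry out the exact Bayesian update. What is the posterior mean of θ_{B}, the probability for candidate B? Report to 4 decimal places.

0.5406

The Dirichlet prior is conjugate to the Multinomial likelihood: each posterior αⱼ = prior αⱼ + observed count nⱼ.
Posterior concentration: (17.9, 63.3, 35.9), total = 117.1.
E[θ_{B}|data] = α_{B}/Σα = 63.3/117.1 = 0.5406.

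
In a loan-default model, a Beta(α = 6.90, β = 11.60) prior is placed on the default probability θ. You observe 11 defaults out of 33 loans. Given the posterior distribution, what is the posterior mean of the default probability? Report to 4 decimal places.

0.3476

The Beta prior is conjugate to a Binomial/Bernoulli likelihood; the update adds successes to α and failures to β.
Posterior: Beta(α+k, β+n−k) = Beta(6.90+11, 11.60+22) = Beta(17.90, 33.60).
Posterior mean = α/(α+β) = 17.90/51.50 = 0.3476.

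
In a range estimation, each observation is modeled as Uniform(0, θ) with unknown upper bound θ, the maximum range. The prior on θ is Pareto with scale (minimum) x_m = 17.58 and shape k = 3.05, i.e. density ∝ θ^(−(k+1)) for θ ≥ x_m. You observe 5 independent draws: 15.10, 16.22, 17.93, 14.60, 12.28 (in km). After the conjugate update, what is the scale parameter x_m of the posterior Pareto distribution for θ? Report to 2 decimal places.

17.93

A Pareto(scale x_m, shape k) prior on the upper bound θ of Uniform(0, θ) is conjugate: posterior is Pareto(max(x_m, max xᵢ), k + n).
Sample maximum = 17.93; prior scale x_m = 17.58 → posterior scale = max = 17.93.
Posterior shape = 3.05 + 5 = 8.05.
Posterior scale x_m = 17.93.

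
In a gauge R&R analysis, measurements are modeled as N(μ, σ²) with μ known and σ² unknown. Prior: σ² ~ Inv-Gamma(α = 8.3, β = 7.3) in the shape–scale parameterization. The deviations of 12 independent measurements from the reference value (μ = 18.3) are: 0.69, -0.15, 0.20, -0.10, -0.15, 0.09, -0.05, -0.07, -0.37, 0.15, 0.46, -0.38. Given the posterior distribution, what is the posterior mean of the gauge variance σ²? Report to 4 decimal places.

0.5903

With known mean μ and an Inverse-Gamma(α, β) prior on σ², the Normal likelihood is conjugate: posterior is Inv-Gamma(α + n/2, β + Σ(xᵢ−μ)²/2).
Σ(xᵢ−μ)² = (0.69)² + (-0.15)² + (0.20)² + (-0.10)² + (-0.15)² + (0.09)² + (-0.05)² + (-0.07)² + (-0.37)² + (0.15)² + (0.46)² + (-0.38)² = 1.1020.
Posterior: Inv-Gamma(8.3 + 12/2, 7.3 + 1.1020/2) = Inv-Gamma(14.30, 7.85100).
E[σ²|data] = β/(α−1) = 7.85100/13.30 = 0.5903.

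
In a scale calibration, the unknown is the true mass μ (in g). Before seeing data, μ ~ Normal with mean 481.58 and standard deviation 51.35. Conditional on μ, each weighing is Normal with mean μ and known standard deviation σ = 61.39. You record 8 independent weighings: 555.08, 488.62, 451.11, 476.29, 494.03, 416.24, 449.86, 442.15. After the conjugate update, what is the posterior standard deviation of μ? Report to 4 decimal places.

19.9921

For Normal data with known variance σ², a Normal(μ₀, σ₀²) prior on μ is conjugate. Posterior precision = 1/σ₀² + n/σ²; posterior mean is the precision-weighted average of μ₀ and x̄.
σ₀² = 51.35² = 2636.8225, σ² = 61.39² = 3768.7321; σ² + n·σ₀² = 3768.7321 + 8·2636.8225 = 24863.3121.
Posterior precision = 1/σ₀² + n/σ² = 1/2636.8225 + 8/3768.7321 = (σ² + n·σ₀²)/(σ₀²σ²) = 24863.3121/(2636.8225·3768.7321); posterior variance σₙ² = σ₀²σ²/(σ² + n·σ₀²) = 2636.8225·3768.7321/24863.3121 = 399.684385.
Posterior SD = √σₙ² = √(2636.8225·3768.7321/24863.3121) = 19.9921.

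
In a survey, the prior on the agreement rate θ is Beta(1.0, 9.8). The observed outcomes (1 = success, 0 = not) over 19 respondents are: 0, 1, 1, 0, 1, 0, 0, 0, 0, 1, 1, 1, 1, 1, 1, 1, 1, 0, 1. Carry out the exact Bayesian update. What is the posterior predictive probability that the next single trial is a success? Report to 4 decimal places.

0.4362

The Beta prior is conjugate to a Binomial/Bernoulli likelihood; the update adds successes to α and failures to β.
Posterior: Beta(α+k, β+n−k) = Beta(1.0+12, 9.8+7) = Beta(13.0, 16.8).
For a single future Bernoulli trial, P(success | data) = α/(α+β) = 0.4362.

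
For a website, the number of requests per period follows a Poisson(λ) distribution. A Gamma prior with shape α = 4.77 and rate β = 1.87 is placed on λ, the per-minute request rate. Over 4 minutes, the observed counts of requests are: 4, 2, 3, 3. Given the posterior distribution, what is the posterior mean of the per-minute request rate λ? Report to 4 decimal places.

2.8569

With a Gamma(shape α, rate β) prior, the Poisson likelihood is conjugate: the posterior is Gamma(α + ΣXᵢ, β + n).
Sum of counts S = 12 over n = 4 minutes.
Posterior: Gamma(α+S, β+n) = Gamma(4.77+12, 1.87+4) = Gamma(16.77, 5.87).
Posterior mean = α/β = 16.77/5.87 = 2.8569.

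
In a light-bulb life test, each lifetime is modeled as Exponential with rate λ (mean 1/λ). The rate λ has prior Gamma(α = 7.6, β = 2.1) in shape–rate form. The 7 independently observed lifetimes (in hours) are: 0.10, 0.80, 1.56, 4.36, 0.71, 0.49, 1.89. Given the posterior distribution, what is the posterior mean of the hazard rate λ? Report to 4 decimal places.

1.2157

With a Gamma(shape α, rate β) prior on the exponential rate λ, the posterior after n observations with total T = Σxᵢ is Gamma(α+n, β+T).
Sum of observations T = 9.91 hours; n = 7.
Posterior: Gamma(7.6+7, 2.1+9.91) = Gamma(14.6, 12.01).
Posterior mean of λ = α/β = 14.6/12.01 = 1.2157.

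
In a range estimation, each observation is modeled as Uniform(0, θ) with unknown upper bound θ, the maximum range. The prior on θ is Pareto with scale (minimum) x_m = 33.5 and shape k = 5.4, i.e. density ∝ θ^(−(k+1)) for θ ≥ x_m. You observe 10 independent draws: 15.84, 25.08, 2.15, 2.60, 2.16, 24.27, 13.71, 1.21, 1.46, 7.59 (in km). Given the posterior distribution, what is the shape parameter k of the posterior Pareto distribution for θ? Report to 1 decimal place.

A Pareto(scale x_m, shape k) prior on the upper bound θ of Uniform(0, θ) is conjugate: posterior is Pareto(max(x_m, max xᵢ), k + n).
Sample maximum = 25.08; prior scale x_m = 33.5 → posterior scale = max = 33.50.
Posterior shape = 5.4 + 10 = 15.4.
Posterior shape k = 15.4.

15.4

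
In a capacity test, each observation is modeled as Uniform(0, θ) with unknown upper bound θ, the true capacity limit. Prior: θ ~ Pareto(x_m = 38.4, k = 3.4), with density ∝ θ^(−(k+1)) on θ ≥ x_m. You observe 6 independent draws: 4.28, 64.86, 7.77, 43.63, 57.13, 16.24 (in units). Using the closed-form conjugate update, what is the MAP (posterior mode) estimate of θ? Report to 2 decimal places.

64.86

A Pareto(scale x_m, shape k) prior on the upper bound θ of Uniform(0, θ) is conjugate: posterior is Pareto(max(x_m, max xᵢ), k + n).
Sample maximum = 64.86; prior scale x_m = 38.4 → posterior scale = max = 64.86.
Posterior shape = 3.4 + 6 = 9.4.
The Pareto density is decreasing on [x_m, ∞), so the mode is x_m = 64.86.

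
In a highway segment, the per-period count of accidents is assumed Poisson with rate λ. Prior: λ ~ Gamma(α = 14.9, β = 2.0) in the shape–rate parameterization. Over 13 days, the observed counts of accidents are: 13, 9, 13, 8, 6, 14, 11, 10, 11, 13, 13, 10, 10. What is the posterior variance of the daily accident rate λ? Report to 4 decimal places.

0.6929

With a Gamma(shape α, rate β) prior, the Poisson likelihood is conjugate: the posterior is Gamma(α + ΣXᵢ, β + n).
Sum of counts S = 141 over n = 13 days.
Posterior: Gamma(α+S, β+n) = Gamma(14.9+141, 2.0+13) = Gamma(155.9, 15.0).
Var = α/β² = 155.9/15.0² = 0.6929.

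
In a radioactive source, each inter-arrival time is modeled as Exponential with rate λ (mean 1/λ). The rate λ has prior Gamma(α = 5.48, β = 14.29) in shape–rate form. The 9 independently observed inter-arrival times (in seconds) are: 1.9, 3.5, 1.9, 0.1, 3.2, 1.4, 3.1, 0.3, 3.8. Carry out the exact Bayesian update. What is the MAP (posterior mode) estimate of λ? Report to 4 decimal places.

With a Gamma(shape α, rate β) prior on the exponential rate λ, the posterior after n observations with total T = Σxᵢ is Gamma(α+n, β+T).
Sum of observations T = 19.2 seconds; n = 9.
Posterior: Gamma(5.48+9, 14.29+19.2) = Gamma(14.48, 33.49).
Mode = (α−1)/β = 0.4025.

0.4025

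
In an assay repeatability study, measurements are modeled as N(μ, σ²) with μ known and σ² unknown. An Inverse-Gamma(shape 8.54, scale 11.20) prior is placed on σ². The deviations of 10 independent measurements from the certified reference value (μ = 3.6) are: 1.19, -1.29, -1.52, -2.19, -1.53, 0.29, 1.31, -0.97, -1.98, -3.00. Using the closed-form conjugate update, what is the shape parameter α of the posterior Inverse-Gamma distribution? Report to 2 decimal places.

13.54

With known mean μ and an Inverse-Gamma(α, β) prior on σ², the Normal likelihood is conjugate: posterior is Inv-Gamma(α + n/2, β + Σ(xᵢ−μ)²/2).
Σ(xᵢ−μ)² = (1.19)² + (-1.29)² + (-1.52)² + (-2.19)² + (-1.53)² + (0.29)² + (1.31)² + (-0.97)² + (-1.98)² + (-3.00)² = 28.1891.
Posterior: Inv-Gamma(8.54 + 10/2, 11.20 + 28.1891/2) = Inv-Gamma(13.54, 25.29455).
Posterior α = 13.54.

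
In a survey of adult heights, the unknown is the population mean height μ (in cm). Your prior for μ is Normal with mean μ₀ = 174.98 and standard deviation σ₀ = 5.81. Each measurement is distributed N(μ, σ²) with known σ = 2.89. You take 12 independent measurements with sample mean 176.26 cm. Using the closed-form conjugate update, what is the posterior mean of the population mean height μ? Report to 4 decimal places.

For Normal data with known variance σ², a Normal(μ₀, σ₀²) prior on μ is conjugate. Posterior precision = 1/σ₀² + n/σ²; posterior mean is the precision-weighted average of μ₀ and x̄.
n·x̄ = 12·176.26 = 2115.12.
σ₀² = 5.81² = 33.7561, σ² = 2.89² = 8.3521; σ² + n·σ₀² = 8.3521 + 12·33.7561 = 413.4253.
Posterior mean = (μ₀/σ₀² + n·x̄/σ²)/(1/σ₀² + n/σ²) = (σ²·μ₀ + σ₀²·n·x̄)/(σ² + n·σ₀²) = (8.3521·174.98 + 33.7561·2115.12)/413.4253 = 72859.65269/413.4253 = 176.2341.

176.2341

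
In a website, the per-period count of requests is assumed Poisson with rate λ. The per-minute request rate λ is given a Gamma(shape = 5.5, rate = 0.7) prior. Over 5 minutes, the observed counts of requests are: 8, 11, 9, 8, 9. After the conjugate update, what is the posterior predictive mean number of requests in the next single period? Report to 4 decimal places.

8.8596

With a Gamma(shape α, rate β) prior, the Poisson likelihood is conjugate: the posterior is Gamma(α + ΣXᵢ, β + n).
Sum of counts S = 45 over n = 5 minutes.
Posterior: Gamma(α+S, β+n) = Gamma(5.5+45, 0.7+5) = Gamma(50.5, 5.7).
The predictive distribution for one future period is NegBinom with mean α/β = 8.8596.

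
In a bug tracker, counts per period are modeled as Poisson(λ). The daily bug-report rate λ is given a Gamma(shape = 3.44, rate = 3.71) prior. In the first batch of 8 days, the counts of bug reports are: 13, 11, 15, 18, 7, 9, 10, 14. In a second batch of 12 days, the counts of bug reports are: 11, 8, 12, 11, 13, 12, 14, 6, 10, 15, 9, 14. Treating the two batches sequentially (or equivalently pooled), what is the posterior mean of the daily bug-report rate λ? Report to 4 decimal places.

9.9300

With a Gamma(shape α, rate β) prior, the Poisson likelihood is conjugate: the posterior is Gamma(α + ΣXᵢ, β + n).
Batch 1: sum of counts S = 97 over n = 8 days.
After batch 1: Gamma(α+S, β+n) = Gamma(3.44+97, 3.71+8) = Gamma(100.44, 11.71).
Batch 2: sum of counts S = 135 over n = 12 days.
After batch 2: Gamma(α+S, β+n) = Gamma(100.44+135, 11.71+12) = Gamma(235.44, 23.71).
Posterior mean = α/β = 235.44/23.71 = 9.9300.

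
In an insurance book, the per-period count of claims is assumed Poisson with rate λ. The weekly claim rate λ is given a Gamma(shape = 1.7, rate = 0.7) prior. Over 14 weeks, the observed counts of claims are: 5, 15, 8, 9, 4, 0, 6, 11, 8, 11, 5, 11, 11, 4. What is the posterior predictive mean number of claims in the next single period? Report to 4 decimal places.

With a Gamma(shape α, rate β) prior, the Poisson likelihood is conjugate: the posterior is Gamma(α + ΣXᵢ, β + n).
Sum of counts S = 108 over n = 14 weeks.
Posterior: Gamma(α+S, β+n) = Gamma(1.7+108, 0.7+14) = Gamma(109.7, 14.7).
The predictive distribution for one future period is NegBinom with mean α/β = 7.4626.

7.4626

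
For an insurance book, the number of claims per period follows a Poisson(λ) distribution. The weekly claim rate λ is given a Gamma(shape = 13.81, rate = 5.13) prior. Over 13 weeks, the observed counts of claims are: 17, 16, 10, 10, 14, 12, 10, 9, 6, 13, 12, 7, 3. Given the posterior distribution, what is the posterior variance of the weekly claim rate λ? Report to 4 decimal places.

0.4649

With a Gamma(shape α, rate β) prior, the Poisson likelihood is conjugate: the posterior is Gamma(α + ΣXᵢ, β + n).
Sum of counts S = 139 over n = 13 weeks.
Posterior: Gamma(α+S, β+n) = Gamma(13.81+139, 5.13+13) = Gamma(152.81, 18.13).
Var = α/β² = 152.81/18.13² = 0.4649.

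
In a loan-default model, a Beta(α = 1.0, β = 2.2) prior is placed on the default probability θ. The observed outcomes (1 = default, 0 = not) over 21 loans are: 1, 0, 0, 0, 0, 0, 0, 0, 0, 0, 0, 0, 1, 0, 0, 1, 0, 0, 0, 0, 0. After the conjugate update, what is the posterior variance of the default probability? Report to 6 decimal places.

0.005475

The Beta prior is conjugate to a Binomial/Bernoulli likelihood; the update adds successes to α and failures to β.
Posterior: Beta(α+k, β+n−k) = Beta(1.0+3, 2.2+18) = Beta(4.0, 20.2).
Var = αβ/((α+β)²(α+β+1)) = 4.0·20.2/(24.2²·25.2) = 0.005475.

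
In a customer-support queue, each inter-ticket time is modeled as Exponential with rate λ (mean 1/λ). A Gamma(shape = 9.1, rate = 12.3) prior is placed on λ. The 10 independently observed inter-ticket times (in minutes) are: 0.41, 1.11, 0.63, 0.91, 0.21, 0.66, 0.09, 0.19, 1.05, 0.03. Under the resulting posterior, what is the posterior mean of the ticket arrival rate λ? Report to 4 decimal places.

With a Gamma(shape α, rate β) prior on the exponential rate λ, the posterior after n observations with total T = Σxᵢ is Gamma(α+n, β+T).
Sum of observations T = 5.29 minutes; n = 10.
Posterior: Gamma(9.1+10, 12.3+5.29) = Gamma(19.1, 17.59).
Posterior mean of λ = α/β = 19.1/17.59 = 1.0858.

1.0858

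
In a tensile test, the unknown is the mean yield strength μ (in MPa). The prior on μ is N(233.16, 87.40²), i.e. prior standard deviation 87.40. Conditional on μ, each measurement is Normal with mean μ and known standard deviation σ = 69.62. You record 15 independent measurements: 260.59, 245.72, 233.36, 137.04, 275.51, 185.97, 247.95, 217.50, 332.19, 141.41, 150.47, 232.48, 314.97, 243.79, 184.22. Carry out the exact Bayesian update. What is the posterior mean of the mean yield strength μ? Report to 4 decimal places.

227.1330

For Normal data with known variance σ², a Normal(μ₀, σ₀²) prior on μ is conjugate. Posterior precision = 1/σ₀² + n/σ²; posterior mean is the precision-weighted average of μ₀ and x̄.
Σxᵢ = 260.59 + 245.72 + 233.36 + 137.04 + 275.51 + 185.97 + 247.95 + 217.50 + 332.19 + 141.41 + 150.47 + 232.48 + 314.97 + 243.79 + 184.22 = 3403.17, so n·x̄ = 3403.17.
σ₀² = 87.40² = 7638.76, σ² = 69.62² = 4846.9444; σ² + n·σ₀² = 4846.9444 + 15·7638.76 = 119428.3444.
Posterior mean = (μ₀/σ₀² + n·x̄/σ²)/(1/σ₀² + n/σ²) = (σ²·μ₀ + σ₀²·n·x̄)/(σ² + n·σ₀²) = (4846.9444·233.16 + 7638.76·3403.17)/119428.3444 = 27126112.425504/119428.3444 = 227.1330.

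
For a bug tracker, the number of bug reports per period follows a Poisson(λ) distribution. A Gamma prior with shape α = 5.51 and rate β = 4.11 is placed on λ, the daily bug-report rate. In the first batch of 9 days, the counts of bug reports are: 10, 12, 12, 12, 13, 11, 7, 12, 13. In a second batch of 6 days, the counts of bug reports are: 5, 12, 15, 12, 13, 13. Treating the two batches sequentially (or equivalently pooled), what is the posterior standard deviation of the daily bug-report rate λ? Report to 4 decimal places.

0.6972

With a Gamma(shape α, rate β) prior, the Poisson likelihood is conjugate: the posterior is Gamma(α + ΣXᵢ, β + n).
Batch 1: sum of counts S = 102 over n = 9 days.
After batch 1: Gamma(α+S, β+n) = Gamma(5.51+102, 4.11+9) = Gamma(107.51, 13.11).
Batch 2: sum of counts S = 70 over n = 6 days.
After batch 2: Gamma(α+S, β+n) = Gamma(107.51+70, 13.11+6) = Gamma(177.51, 19.11).
SD = √α/β = √177.51/19.11 = 0.6972.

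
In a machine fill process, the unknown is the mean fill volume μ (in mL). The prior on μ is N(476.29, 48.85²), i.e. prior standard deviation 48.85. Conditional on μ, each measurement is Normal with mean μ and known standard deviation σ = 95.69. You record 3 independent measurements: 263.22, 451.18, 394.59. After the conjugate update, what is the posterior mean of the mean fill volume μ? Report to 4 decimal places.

For Normal data with known variance σ², a Normal(μ₀, σ₀²) prior on μ is conjugate. Posterior precision = 1/σ₀² + n/σ²; posterior mean is the precision-weighted average of μ₀ and x̄.
Σxᵢ = 263.22 + 451.18 + 394.59 = 1108.99, so n·x̄ = 1108.99.
σ₀² = 48.85² = 2386.3225, σ² = 95.69² = 9156.5761; σ² + n·σ₀² = 9156.5761 + 3·2386.3225 = 16315.5436.
Posterior mean = (μ₀/σ₀² + n·x̄/σ²)/(1/σ₀² + n/σ²) = (σ²·μ₀ + σ₀²·n·x̄)/(σ² + n·σ₀²) = (9156.5761·476.29 + 2386.3225·1108.99)/16315.5436 = 7007593.419944/16315.5436 = 429.5041.

429.5041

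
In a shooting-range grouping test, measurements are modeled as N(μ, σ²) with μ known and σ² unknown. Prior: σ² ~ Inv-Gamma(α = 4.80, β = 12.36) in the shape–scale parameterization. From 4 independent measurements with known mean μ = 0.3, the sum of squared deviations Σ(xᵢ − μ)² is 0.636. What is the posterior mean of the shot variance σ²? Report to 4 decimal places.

With known mean μ and an Inverse-Gamma(α, β) prior on σ², the Normal likelihood is conjugate: posterior is Inv-Gamma(α + n/2, β + Σ(xᵢ−μ)²/2).
Posterior: Inv-Gamma(4.80 + 4/2, 12.36 + 0.636/2) = Inv-Gamma(6.80, 12.6780).
E[σ²|data] = β/(α−1) = 12.6780/5.80 = 2.1859.

2.1859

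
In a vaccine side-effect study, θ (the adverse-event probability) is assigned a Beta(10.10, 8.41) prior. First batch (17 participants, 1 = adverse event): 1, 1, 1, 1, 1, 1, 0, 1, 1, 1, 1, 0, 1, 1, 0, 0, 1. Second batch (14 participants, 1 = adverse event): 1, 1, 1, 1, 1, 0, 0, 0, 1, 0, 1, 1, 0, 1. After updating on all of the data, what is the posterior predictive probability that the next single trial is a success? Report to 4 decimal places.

0.6484

The Beta prior is conjugate to a Binomial/Bernoulli likelihood; the update adds successes to α and failures to β.
After batch 1: Beta(10.10+13, 8.41+4) = Beta(23.10, 12.41).
After batch 2: Beta(23.10+9, 12.41+5) = Beta(32.10, 17.41).
For a single future Bernoulli trial, P(success | data) = α/(α+β) = 0.6484.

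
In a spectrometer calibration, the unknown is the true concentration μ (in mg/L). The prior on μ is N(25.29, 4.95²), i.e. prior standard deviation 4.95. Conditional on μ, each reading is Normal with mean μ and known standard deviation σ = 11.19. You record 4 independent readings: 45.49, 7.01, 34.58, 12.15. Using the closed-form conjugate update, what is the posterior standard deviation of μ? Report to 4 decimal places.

3.7073

For Normal data with known variance σ², a Normal(μ₀, σ₀²) prior on μ is conjugate. Posterior precision = 1/σ₀² + n/σ²; posterior mean is the precision-weighted average of μ₀ and x̄.
σ₀² = 4.95² = 24.5025, σ² = 11.19² = 125.2161; σ² + n·σ₀² = 125.2161 + 4·24.5025 = 223.2261.
Posterior precision = 1/σ₀² + n/σ² = 1/24.5025 + 4/125.2161 = (σ² + n·σ₀²)/(σ₀²σ²) = 223.2261/(24.5025·125.2161); posterior variance σₙ² = σ₀²σ²/(σ² + n·σ₀²) = 24.5025·125.2161/223.2261 = 13.744394.
Posterior SD = √σₙ² = √(24.5025·125.2161/223.2261) = 3.7073.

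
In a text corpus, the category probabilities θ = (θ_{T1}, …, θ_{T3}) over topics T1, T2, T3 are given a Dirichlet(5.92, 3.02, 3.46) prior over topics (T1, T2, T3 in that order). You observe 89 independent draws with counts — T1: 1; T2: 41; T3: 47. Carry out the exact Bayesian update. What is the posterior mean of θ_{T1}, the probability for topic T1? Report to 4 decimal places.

The Dirichlet prior is conjugate to the Multinomial likelihood: each posterior αⱼ = prior αⱼ + observed count nⱼ.
Posterior concentration: (6.92, 44.02, 50.46), total = 101.40.
E[θ_{T1}|data] = α_{T1}/Σα = 6.92/101.40 = 0.0682.

0.0682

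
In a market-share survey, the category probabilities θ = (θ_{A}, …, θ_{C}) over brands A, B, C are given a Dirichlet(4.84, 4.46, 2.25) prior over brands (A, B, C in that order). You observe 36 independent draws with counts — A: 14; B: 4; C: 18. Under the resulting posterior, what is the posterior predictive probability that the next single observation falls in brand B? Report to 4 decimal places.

The Dirichlet prior is conjugate to the Multinomial likelihood: each posterior αⱼ = prior αⱼ + observed count nⱼ.
Posterior concentration: (18.84, 8.46, 20.25), total = 47.55.
P(next = B | data) = α_{B}/Σα = 0.1779.

0.1779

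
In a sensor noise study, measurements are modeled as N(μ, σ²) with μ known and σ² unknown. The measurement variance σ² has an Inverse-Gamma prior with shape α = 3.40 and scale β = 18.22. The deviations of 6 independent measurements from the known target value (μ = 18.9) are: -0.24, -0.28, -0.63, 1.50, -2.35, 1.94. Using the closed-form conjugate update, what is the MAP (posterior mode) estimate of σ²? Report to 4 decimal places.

With known mean μ and an Inverse-Gamma(α, β) prior on σ², the Normal likelihood is conjugate: posterior is Inv-Gamma(α + n/2, β + Σ(xᵢ−μ)²/2).
Σ(xᵢ−μ)² = (-0.24)² + (-0.28)² + (-0.63)² + (1.50)² + (-2.35)² + (1.94)² = 12.0690.
Posterior: Inv-Gamma(3.40 + 6/2, 18.22 + 12.0690/2) = Inv-Gamma(6.40, 24.25450).
Mode = β/(α+1) = 24.25450/7.40 = 3.2776.

3.2776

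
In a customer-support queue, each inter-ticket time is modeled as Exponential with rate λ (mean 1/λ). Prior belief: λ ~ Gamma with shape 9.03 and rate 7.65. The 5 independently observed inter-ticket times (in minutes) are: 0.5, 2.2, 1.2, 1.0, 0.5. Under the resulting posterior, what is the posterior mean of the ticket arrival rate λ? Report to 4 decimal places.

1.0751

With a Gamma(shape α, rate β) prior on the exponential rate λ, the posterior after n observations with total T = Σxᵢ is Gamma(α+n, β+T).
Sum of observations T = 5.4 minutes; n = 5.
Posterior: Gamma(9.03+5, 7.65+5.4) = Gamma(14.03, 13.05).
Posterior mean of λ = α/β = 14.03/13.05 = 1.0751.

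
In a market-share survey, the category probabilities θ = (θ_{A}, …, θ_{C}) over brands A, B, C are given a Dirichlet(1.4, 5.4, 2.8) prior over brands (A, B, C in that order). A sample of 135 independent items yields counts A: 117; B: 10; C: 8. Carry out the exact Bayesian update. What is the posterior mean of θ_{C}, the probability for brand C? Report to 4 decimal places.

The Dirichlet prior is conjugate to the Multinomial likelihood: each posterior αⱼ = prior αⱼ + observed count nⱼ.
Posterior concentration: (118.4, 15.4, 10.8), total = 144.6.
E[θ_{C}|data] = α_{C}/Σα = 10.8/144.6 = 0.0747.

0.0747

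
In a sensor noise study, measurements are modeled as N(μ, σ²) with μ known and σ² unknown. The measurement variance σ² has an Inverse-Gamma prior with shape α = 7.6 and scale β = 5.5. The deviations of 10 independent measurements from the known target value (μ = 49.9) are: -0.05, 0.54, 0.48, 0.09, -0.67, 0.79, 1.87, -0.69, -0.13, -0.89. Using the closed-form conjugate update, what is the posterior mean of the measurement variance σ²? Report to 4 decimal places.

0.7495

With known mean μ and an Inverse-Gamma(α, β) prior on σ², the Normal likelihood is conjugate: posterior is Inv-Gamma(α + n/2, β + Σ(xᵢ−μ)²/2).
Σ(xᵢ−μ)² = (-0.05)² + (0.54)² + (0.48)² + (0.09)² + (-0.67)² + (0.79)² + (1.87)² + (-0.69)² + (-0.13)² + (-0.89)² = 6.3876.
Posterior: Inv-Gamma(7.6 + 10/2, 5.5 + 6.3876/2) = Inv-Gamma(12.60, 8.69380).
E[σ²|data] = β/(α−1) = 8.69380/11.60 = 0.7495.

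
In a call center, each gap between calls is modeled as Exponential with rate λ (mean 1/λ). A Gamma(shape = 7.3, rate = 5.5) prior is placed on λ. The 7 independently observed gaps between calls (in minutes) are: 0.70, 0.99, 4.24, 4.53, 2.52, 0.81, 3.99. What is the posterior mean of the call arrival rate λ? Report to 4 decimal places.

With a Gamma(shape α, rate β) prior on the exponential rate λ, the posterior after n observations with total T = Σxᵢ is Gamma(α+n, β+T).
Sum of observations T = 17.78 minutes; n = 7.
Posterior: Gamma(7.3+7, 5.5+17.78) = Gamma(14.3, 23.28).
Posterior mean of λ = α/β = 14.3/23.28 = 0.6143.

0.6143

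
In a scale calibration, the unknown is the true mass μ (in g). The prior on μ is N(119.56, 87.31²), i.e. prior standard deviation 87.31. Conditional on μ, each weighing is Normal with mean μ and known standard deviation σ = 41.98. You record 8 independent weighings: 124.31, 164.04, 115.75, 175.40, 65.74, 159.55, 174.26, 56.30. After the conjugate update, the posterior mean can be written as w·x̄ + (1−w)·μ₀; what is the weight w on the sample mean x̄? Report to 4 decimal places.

0.9719

For Normal data with known variance σ², a Normal(μ₀, σ₀²) prior on μ is conjugate. Posterior precision = 1/σ₀² + n/σ²; posterior mean is the precision-weighted average of μ₀ and x̄.
σ₀² = 87.31² = 7623.0361, σ² = 41.98² = 1762.3204. Prior precision 1/σ₀² = 1/7623.0361; data precision n/σ² = 8/1762.3204.
w = (n/σ²)/(1/σ₀² + n/σ²) = n·σ₀²/(σ² + n·σ₀²) = 8·7623.0361/(1762.3204 + 8·7623.0361) = 60984.2888/62746.6092 = 0.9719.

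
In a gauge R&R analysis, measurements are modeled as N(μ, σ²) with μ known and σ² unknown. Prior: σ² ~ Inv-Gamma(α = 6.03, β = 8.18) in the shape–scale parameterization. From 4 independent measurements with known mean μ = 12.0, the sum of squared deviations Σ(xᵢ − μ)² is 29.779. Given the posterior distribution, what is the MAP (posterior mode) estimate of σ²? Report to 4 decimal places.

2.5548

With known mean μ and an Inverse-Gamma(α, β) prior on σ², the Normal likelihood is conjugate: posterior is Inv-Gamma(α + n/2, β + Σ(xᵢ−μ)²/2).
Posterior: Inv-Gamma(6.03 + 4/2, 8.18 + 29.779/2) = Inv-Gamma(8.03, 23.0695).
Mode = β/(α+1) = 23.0695/9.03 = 2.5548.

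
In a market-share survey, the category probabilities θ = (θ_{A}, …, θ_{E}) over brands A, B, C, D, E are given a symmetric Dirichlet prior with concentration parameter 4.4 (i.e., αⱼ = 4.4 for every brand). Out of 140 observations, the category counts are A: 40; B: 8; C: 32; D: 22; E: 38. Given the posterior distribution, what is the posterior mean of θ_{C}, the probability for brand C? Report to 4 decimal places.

The Dirichlet prior is conjugate to the Multinomial likelihood: each posterior αⱼ = prior αⱼ + observed count nⱼ.
Posterior concentration: (44.4, 12.4, 36.4, 26.4, 42.4), total = 162.0.
E[θ_{C}|data] = α_{C}/Σα = 36.4/162.0 = 0.2247.

0.2247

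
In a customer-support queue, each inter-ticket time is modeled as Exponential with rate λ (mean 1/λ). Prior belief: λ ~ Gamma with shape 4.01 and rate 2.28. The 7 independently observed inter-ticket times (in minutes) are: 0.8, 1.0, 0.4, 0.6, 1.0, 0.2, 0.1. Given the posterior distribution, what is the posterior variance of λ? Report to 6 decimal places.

0.270487

With a Gamma(shape α, rate β) prior on the exponential rate λ, the posterior after n observations with total T = Σxᵢ is Gamma(α+n, β+T).
Sum of observations T = 4.1 minutes; n = 7.
Posterior: Gamma(4.01+7, 2.28+4.1) = Gamma(11.01, 6.38).
Var = α/β² = 0.270487.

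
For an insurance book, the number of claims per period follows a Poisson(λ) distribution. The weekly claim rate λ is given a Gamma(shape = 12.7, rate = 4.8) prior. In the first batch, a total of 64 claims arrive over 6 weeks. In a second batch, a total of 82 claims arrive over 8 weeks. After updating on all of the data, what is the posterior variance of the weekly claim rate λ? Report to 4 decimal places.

0.4490

With a Gamma(shape α, rate β) prior, the Poisson likelihood is conjugate: the posterior is Gamma(α + ΣXᵢ, β + n).
After batch 1: Gamma(α+S, β+n) = Gamma(12.7+64, 4.8+6) = Gamma(76.7, 10.8).
After batch 2: Gamma(α+S, β+n) = Gamma(76.7+82, 10.8+8) = Gamma(158.7, 18.8).
Var = α/β² = 158.7/18.8² = 0.4490.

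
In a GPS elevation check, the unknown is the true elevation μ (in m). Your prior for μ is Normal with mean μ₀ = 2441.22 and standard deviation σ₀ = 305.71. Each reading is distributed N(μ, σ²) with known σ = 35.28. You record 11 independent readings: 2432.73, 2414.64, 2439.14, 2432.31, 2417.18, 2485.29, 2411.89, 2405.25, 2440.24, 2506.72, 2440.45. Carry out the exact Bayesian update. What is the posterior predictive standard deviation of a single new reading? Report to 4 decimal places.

36.8469

For Normal data with known variance σ², a Normal(μ₀, σ₀²) prior on μ is conjugate. Posterior precision = 1/σ₀² + n/σ²; posterior mean is the precision-weighted average of μ₀ and x̄.
σ₀² = 305.71² = 93458.6041, σ² = 35.28² = 1244.6784; σ² + n·σ₀² = 1244.6784 + 11·93458.6041 = 1029289.3235.
Posterior precision = 1/σ₀² + n/σ² = 1/93458.6041 + 11/1244.6784 = (σ² + n·σ₀²)/(σ₀²σ²) = 1029289.3235/(93458.6041·1244.6784); posterior variance σₙ² = σ₀²σ²/(σ² + n·σ₀²) = 93458.6041·1244.6784/1029289.3235 = 113.015751.
Predictive variance for one new observation = σₙ² + σ² = 93458.6041·1244.6784/1029289.3235 + 1244.6784 = σ²·(σ₀² + 1029289.3235)/1029289.3235 = 1244.6784·1122747.9276/1029289.3235 = 1357.694151; SD = √(1244.6784·1122747.9276/1029289.3235) = 36.8469.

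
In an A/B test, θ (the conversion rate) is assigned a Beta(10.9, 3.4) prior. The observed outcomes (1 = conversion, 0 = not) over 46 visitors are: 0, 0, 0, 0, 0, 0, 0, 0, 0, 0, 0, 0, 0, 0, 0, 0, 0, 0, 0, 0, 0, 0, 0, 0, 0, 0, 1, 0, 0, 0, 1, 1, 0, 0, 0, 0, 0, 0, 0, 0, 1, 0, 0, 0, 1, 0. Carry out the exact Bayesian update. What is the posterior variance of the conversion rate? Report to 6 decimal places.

The Beta prior is conjugate to a Binomial/Bernoulli likelihood; the update adds successes to α and failures to β.
Posterior: Beta(α+k, β+n−k) = Beta(10.9+5, 3.4+41) = Beta(15.9, 44.4).
Var = αβ/((α+β)²(α+β+1)) = 15.9·44.4/(60.3²·61.3) = 0.003167.

0.003167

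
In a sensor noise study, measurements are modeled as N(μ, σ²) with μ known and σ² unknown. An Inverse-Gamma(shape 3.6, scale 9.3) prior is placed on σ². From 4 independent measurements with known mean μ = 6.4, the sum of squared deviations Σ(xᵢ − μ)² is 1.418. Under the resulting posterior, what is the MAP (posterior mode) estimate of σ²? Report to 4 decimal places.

1.5165

With known mean μ and an Inverse-Gamma(α, β) prior on σ², the Normal likelihood is conjugate: posterior is Inv-Gamma(α + n/2, β + Σ(xᵢ−μ)²/2).
Posterior: Inv-Gamma(3.6 + 4/2, 9.3 + 1.418/2) = Inv-Gamma(5.60, 10.0090).
Mode = β/(α+1) = 10.0090/6.60 = 1.5165.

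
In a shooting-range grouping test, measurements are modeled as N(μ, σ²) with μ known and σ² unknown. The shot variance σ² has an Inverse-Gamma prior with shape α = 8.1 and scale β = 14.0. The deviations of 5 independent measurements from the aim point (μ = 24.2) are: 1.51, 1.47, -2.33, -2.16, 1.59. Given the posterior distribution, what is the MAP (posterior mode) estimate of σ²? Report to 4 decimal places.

With known mean μ and an Inverse-Gamma(α, β) prior on σ², the Normal likelihood is conjugate: posterior is Inv-Gamma(α + n/2, β + Σ(xᵢ−μ)²/2).
Σ(xᵢ−μ)² = (1.51)² + (1.47)² + (-2.33)² + (-2.16)² + (1.59)² = 17.0636.
Posterior: Inv-Gamma(8.1 + 5/2, 14.0 + 17.0636/2) = Inv-Gamma(10.60, 22.53180).
Mode = β/(α+1) = 22.53180/11.60 = 1.9424.

1.9424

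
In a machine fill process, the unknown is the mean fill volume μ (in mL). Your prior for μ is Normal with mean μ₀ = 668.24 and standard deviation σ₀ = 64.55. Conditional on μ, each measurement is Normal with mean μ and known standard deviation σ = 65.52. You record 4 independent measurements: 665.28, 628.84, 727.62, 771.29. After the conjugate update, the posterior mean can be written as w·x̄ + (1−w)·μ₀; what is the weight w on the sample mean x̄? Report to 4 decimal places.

For Normal data with known variance σ², a Normal(μ₀, σ₀²) prior on μ is conjugate. Posterior precision = 1/σ₀² + n/σ²; posterior mean is the precision-weighted average of μ₀ and x̄.
σ₀² = 64.55² = 4166.7025, σ² = 65.52² = 4292.8704. Prior precision 1/σ₀² = 1/4166.7025; data precision n/σ² = 4/4292.8704.
w = (n/σ²)/(1/σ₀² + n/σ²) = n·σ₀²/(σ² + n·σ₀²) = 4·4166.7025/(4292.8704 + 4·4166.7025) = 16666.81/20959.6804 = 0.7952.

0.7952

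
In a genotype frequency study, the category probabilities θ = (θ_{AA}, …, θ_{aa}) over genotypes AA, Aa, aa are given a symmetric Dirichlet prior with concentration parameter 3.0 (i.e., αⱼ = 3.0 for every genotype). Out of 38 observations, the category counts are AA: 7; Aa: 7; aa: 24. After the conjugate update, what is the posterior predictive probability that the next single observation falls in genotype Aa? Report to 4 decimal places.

The Dirichlet prior is conjugate to the Multinomial likelihood: each posterior αⱼ = prior αⱼ + observed count nⱼ.
Posterior concentration: (10.0, 10.0, 27.0), total = 47.0.
P(next = Aa | data) = α_{Aa}/Σα = 0.2128.

0.2128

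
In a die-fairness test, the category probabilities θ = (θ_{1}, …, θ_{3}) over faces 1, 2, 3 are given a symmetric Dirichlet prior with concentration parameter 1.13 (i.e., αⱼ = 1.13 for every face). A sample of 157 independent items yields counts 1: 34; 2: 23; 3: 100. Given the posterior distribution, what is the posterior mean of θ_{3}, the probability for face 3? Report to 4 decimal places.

0.6305

The Dirichlet prior is conjugate to the Multinomial likelihood: each posterior αⱼ = prior αⱼ + observed count nⱼ.
Posterior concentration: (35.13, 24.13, 101.13), total = 160.39.
E[θ_{3}|data] = α_{3}/Σα = 101.13/160.39 = 0.6305.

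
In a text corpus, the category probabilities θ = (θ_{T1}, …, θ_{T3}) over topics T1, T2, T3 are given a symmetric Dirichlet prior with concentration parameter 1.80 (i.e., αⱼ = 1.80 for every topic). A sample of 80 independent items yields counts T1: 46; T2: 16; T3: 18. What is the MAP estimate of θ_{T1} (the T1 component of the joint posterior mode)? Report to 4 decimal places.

The Dirichlet prior is conjugate to the Multinomial likelihood: each posterior αⱼ = prior αⱼ + observed count nⱼ.
Posterior concentration: (47.80, 17.80, 19.80), total = 85.40.
Joint mode component: (α_{T1}−1)/(Σα−K) = 46.80/82.40 = 0.5680.

0.5680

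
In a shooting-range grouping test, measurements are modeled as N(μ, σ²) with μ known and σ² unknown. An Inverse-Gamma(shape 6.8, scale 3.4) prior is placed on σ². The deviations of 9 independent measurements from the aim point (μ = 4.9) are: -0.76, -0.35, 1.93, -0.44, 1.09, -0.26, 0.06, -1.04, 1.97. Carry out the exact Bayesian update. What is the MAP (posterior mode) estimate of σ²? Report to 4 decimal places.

0.7171

With known mean μ and an Inverse-Gamma(α, β) prior on σ², the Normal likelihood is conjugate: posterior is Inv-Gamma(α + n/2, β + Σ(xᵢ−μ)²/2).
Σ(xᵢ−μ)² = (-0.76)² + (-0.35)² + (1.93)² + (-0.44)² + (1.09)² + (-0.26)² + (0.06)² + (-1.04)² + (1.97)² = 10.8404.
Posterior: Inv-Gamma(6.8 + 9/2, 3.4 + 10.8404/2) = Inv-Gamma(11.30, 8.82020).
Mode = β/(α+1) = 8.82020/12.30 = 0.7171.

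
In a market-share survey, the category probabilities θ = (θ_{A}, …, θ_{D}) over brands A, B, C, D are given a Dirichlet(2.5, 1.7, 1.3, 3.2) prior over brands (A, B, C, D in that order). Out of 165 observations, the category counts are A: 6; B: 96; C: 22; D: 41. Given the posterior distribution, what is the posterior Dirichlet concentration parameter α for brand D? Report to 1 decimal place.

44.2

The Dirichlet prior is conjugate to the Multinomial likelihood: each posterior αⱼ = prior αⱼ + observed count nⱼ.
Posterior concentration: (8.5, 97.7, 23.3, 44.2), total = 173.7.
α_{D} = 3.2 + 41 = 44.2.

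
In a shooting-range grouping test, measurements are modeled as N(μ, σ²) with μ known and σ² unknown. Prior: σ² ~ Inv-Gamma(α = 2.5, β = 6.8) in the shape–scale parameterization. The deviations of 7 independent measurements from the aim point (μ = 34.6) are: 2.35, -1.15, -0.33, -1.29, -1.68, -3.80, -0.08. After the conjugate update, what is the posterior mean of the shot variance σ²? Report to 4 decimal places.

With known mean μ and an Inverse-Gamma(α, β) prior on σ², the Normal likelihood is conjugate: posterior is Inv-Gamma(α + n/2, β + Σ(xᵢ−μ)²/2).
Σ(xᵢ−μ)² = (2.35)² + (-1.15)² + (-0.33)² + (-1.29)² + (-1.68)² + (-3.80)² + (-0.08)² = 25.8868.
Posterior: Inv-Gamma(2.5 + 7/2, 6.8 + 25.8868/2) = Inv-Gamma(6.00, 19.74340).
E[σ²|data] = β/(α−1) = 19.74340/5.00 = 3.9487.

3.9487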